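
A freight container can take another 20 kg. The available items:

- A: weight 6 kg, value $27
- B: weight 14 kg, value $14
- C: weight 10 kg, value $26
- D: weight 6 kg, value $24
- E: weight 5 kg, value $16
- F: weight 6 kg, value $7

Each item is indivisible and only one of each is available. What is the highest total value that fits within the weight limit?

Check high-value combinations within 20 kg:
- A+D+E: weight 6+6+5=17, value 27+24+16=67
- A+D+F: weight 6+6+6=18, value 27+24+7=58
- A+C: weight 6+10=16, value 27+26=53
Best: $67.

$67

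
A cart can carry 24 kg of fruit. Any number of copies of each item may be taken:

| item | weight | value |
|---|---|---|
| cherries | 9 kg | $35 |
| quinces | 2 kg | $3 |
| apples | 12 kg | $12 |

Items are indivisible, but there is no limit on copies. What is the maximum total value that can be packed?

Best value-per-unit is cherries at 35/9; filling with it alone gives 2×35 = 70.
Optimal mix: 2×cherries + 3×quinces → weight 24, value 79.

$79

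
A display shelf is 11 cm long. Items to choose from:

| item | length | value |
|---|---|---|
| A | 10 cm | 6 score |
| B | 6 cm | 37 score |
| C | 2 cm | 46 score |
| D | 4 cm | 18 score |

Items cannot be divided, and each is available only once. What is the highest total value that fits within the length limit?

Check high-value combinations within 11 cm:
- B+C: length 6+2=8, value 37+46=83
- C+D: length 2+4=6, value 46+18=64
- B+D: length 6+4=10, value 37+18=55
- C: length 2, value 46
- B: length 6, value 37
Best: 83 score.

83 score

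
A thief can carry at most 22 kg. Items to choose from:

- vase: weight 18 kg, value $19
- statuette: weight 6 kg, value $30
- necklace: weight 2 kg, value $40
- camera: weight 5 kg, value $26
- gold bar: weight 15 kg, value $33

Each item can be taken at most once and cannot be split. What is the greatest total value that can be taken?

$99

Check high-value combinations within 22 kg:
- necklace+camera+gold bar: weight 2+5+15=22, value 40+26+33=99
- statuette+necklace+camera: weight 6+2+5=13, value 30+40+26=96
- necklace+gold bar: weight 2+15=17, value 40+33=73
- statuette+necklace: weight 6+2=8, value 30+40=70
- necklace+camera: weight 2+5=7, value 40+26=66
Best: $99.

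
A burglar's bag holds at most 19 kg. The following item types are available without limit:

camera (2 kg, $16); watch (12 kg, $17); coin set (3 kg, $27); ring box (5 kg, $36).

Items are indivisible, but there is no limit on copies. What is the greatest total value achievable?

Best value-per-unit is coin set at 27/3; filling with it alone gives 6×27 = 162.
Optimal mix: 2×camera + 5×coin set → weight 19, value 167.

$167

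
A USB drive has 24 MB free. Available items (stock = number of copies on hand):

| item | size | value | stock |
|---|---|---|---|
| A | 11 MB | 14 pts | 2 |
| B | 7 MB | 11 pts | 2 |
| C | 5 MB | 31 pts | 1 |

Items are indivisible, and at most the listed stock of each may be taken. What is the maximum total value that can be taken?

Best selections within size 24 and stock limits:
- 1×A + 1×B + 1×C: size 23, value 56
- 2×B + 1×C: size 19, value 53
- 1×A + 1×C: size 16, value 45
Best: 56 pts.

56 pts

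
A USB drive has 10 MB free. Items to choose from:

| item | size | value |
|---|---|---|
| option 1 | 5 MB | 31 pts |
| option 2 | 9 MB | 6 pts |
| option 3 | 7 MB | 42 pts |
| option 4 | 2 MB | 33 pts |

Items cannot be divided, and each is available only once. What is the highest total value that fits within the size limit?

75 pts

Check high-value combinations within 10 MB:
- option 3+option 4: size 7+2=9, value 42+33=75
- option 1+option 4: size 5+2=7, value 31+33=64
- option 3: size 7, value 42
- option 4: size 2, value 33
Best: 75 pts.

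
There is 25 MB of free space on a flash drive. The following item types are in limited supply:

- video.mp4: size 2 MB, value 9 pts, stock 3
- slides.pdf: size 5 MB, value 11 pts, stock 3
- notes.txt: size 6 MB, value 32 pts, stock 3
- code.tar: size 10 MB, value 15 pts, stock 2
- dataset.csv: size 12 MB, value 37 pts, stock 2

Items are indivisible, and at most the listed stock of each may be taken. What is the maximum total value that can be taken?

Top feasible selections:
- 3×video.mp4 + 3×notes.txt: size 24, value 123
- 1×video.mp4 + 1×slides.pdf + 3×notes.txt: size 25, value 116
Best: 123 pts.

123 pts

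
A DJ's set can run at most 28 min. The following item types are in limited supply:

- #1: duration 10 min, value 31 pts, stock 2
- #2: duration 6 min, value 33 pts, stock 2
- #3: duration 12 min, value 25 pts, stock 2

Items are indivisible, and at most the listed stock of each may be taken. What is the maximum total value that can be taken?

Best selections within duration 28 and stock limits:
- 1×#1 + 2×#2: duration 22, value 97
- 2×#1 + 1×#2: duration 26, value 95
- 2×#2 + 1×#3: duration 24, value 91
- 1×#1 + 1×#2 + 1×#3: duration 28, value 89
Best: 97 pts.

97 pts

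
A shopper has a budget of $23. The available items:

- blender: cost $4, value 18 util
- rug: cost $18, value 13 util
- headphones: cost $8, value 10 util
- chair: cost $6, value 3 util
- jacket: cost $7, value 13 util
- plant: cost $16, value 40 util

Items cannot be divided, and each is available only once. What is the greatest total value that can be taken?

Check high-value combinations within $23:
- blender+plant: cost 4+16=20, value 18+40=58
- jacket+plant: cost 7+16=23, value 13+40=53
- chair+plant: cost 6+16=22, value 3+40=43
- blender+headphones+jacket: cost 4+8+7=19, value 18+10+13=41
- plant: cost 16, value 40
Best: 58 util.

58 util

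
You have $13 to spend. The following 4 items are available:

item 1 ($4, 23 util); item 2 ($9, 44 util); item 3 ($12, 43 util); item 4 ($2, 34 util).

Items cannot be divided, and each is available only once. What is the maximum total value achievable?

Check high-value combinations within $13:
- item 2+item 4: cost 9+2=11, value 44+34=78
- item 1+item 2: cost 4+9=13, value 23+44=67
- item 1+item 4: cost 4+2=6, value 23+34=57
- item 2: cost 9, value 44
Best: 78 util.

78 util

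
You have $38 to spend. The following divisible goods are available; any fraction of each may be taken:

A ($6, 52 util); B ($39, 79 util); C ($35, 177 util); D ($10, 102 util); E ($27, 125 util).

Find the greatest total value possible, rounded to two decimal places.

265.26

Take in order of value per unit:
- D (102/10 per unit): all 10 → value 102, running total 102.00
- A (52/6 per unit): all 6 → value 52, running total 154.00
- C (177/35 per unit): 22 of 35 → value 22×177/35 = 111.2571, running total 265.26
Total 265.26.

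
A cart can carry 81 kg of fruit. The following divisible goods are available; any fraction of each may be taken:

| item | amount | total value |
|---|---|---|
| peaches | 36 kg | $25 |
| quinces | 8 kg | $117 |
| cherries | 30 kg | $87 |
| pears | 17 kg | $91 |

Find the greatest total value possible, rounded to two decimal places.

Take in order of value per unit:
- quinces (117/8 per unit): all 8 → value 117, running total 117.00
- pears (91/17 per unit): all 17 → value 91, running total 208.00
- cherries (87/30 per unit): all 30 → value 87, running total 295.00
- peaches (25/36 per unit): 26 of 36 → value 26×25/36 = 18.0556, running total 313.06
Total 313.06.

313.06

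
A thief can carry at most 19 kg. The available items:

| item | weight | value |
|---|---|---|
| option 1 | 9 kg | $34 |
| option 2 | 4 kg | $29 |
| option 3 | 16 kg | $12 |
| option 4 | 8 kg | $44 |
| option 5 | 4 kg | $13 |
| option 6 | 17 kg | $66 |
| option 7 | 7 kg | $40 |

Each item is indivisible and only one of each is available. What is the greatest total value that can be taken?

Check high-value combinations within 19 kg:
- option 2+option 4+option 7: weight 4+8+7=19, value 29+44+40=113
- option 4+option 5+option 7: weight 8+4+7=19, value 44+13+40=97
- option 2+option 4+option 5: weight 4+8+4=16, value 29+44+13=86
Best: $113.

$113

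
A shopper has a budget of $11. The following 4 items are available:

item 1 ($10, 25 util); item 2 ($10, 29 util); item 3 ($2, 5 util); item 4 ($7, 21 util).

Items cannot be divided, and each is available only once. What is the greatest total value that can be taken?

29 util

This is a 0/1 knapsack; check combinations near the capacity.
- item 2: cost 10, value 29
- item 3+item 4: cost 2+7=9, value 5+21=26
- item 1: cost 10, value 25
Best: 29 util.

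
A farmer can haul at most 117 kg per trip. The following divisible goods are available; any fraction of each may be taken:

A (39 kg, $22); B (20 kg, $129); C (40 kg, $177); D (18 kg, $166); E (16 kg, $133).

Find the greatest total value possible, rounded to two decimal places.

Take in order of value per unit:
- D (166/18 per unit): all 18 → value 166, running total 166.00
- E (133/16 per unit): all 16 → value 133, running total 299.00
- B (129/20 per unit): all 20 → value 129, running total 428.00
- C (177/40 per unit): all 40 → value 177, running total 605.00
- A (22/39 per unit): 23 of 39 → value 23×22/39 = 12.9744, running total 617.97
Total 617.97.

617.97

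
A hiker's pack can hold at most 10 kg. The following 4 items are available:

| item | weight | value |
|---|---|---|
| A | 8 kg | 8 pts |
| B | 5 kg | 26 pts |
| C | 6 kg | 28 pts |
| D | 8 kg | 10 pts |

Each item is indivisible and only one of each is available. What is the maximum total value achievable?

This is a 0/1 knapsack; check combinations near the capacity.
- C: weight 6, value 28
- B: weight 5, value 26
- D: weight 8, value 10
- A: weight 8, value 8
Best: 28 pts.

28 pts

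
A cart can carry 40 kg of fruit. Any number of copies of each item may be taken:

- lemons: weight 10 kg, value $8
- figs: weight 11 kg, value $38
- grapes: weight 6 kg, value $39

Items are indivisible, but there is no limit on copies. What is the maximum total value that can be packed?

$234

Best value-per-unit is grapes at 39/6, and filling with it alone uses weight 6×6=36. No mix of the others beats 6×39 = 234.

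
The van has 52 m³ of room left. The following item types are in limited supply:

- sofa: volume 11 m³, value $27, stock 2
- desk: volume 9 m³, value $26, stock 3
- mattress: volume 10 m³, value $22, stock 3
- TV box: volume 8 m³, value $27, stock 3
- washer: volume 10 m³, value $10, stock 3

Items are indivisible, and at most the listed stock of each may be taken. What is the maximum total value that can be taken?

$159

Best selections within volume 52 and stock limits:
- 3×desk + 3×TV box: volume 51, value 159
- 2×desk + 1×mattress + 3×TV box: volume 52, value 155
- 2×desk + 3×TV box + 1×washer: volume 52, value 143
Best: $159.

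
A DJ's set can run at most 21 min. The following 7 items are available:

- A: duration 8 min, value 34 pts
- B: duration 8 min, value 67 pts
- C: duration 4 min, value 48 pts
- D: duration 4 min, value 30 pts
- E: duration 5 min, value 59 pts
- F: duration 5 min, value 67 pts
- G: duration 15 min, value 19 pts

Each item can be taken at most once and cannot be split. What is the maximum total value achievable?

212 pts

Check high-value combinations within 21 min:
- B+C+D+F: duration 8+4+4+5=21, value 67+48+30+67=212
- C+D+E+F: duration 4+4+5+5=18, value 48+30+59+67=204
- B+C+D+E: duration 8+4+4+5=21, value 67+48+30+59=204
- B+E+F: duration 8+5+5=18, value 67+59+67=193
Best: 212 pts.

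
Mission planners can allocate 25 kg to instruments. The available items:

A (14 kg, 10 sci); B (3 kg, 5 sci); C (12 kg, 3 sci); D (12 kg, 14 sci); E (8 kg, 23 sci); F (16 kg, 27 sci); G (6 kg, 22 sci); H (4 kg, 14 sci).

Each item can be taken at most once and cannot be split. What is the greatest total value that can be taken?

64 sci

Check high-value combinations within 25 kg:
- B+E+G+H: mass 3+8+6+4=21, value 5+23+22+14=64
- E+G+H: mass 8+6+4=18, value 23+22+14=59
- B+D+G+H: mass 3+12+6+4=25, value 5+14+22+14=55
Best: 64 sci.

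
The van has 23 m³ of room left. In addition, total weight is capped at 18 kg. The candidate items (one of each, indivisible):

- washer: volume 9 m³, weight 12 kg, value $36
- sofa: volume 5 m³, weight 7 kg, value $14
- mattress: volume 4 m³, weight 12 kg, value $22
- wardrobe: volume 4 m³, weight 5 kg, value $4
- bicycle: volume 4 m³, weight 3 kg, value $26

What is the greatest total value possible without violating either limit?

$62

Feasible sets respecting both limits:
- washer+bicycle: volume 13, weight 15, value 62
- mattress+bicycle: volume 8, weight 15, value 48
- sofa+wardrobe+bicycle: volume 13, weight 15, value 44
- washer+wardrobe: volume 13, weight 17, value 40
Best: $62.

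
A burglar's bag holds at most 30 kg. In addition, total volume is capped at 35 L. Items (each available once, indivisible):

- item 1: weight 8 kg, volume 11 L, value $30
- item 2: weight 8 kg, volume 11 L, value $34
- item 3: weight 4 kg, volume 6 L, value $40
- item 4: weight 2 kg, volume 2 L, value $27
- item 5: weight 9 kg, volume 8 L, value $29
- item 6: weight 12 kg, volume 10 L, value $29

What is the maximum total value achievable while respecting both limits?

$131

Feasible sets respecting both limits:
- item 1+item 2+item 3+item 4: weight 22, volume 30, value 131
- item 2+item 3+item 4+item 5: weight 23, volume 27, value 130
- item 2+item 3+item 4+item 6: weight 26, volume 29, value 130
- item 1+item 3+item 4+item 5: weight 23, volume 27, value 126
Best: $131.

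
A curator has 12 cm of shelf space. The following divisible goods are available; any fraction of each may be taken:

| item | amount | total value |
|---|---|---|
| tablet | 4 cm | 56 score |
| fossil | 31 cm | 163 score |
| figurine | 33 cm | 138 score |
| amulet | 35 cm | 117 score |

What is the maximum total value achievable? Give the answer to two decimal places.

98.06

Take in order of value per unit:
- tablet (56/4 per unit): all 4 → value 56, running total 56.00
- fossil (163/31 per unit): 8 of 31 → value 8×163/31 = 42.0645, running total 98.06
Total 98.06.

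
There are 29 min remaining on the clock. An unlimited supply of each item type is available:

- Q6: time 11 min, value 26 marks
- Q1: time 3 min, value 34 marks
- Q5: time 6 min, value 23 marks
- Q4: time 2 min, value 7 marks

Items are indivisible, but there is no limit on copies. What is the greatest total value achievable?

313 marks

Best value-per-unit is Q1 at 34/3; filling with it alone gives 9×34 = 306.
Optimal mix: 9×Q1 + 1×Q4 → time 29, value 313.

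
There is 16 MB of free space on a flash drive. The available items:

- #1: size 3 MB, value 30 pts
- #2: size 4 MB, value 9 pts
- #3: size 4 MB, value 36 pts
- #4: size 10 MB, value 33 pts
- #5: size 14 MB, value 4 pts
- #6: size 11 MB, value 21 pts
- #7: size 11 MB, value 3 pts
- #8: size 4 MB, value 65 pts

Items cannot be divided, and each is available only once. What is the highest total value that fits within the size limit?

Check high-value combinations within 16 MB:
- #1+#2+#3+#8: size 3+4+4+4=15, value 30+9+36+65=140
- #1+#3+#8: size 3+4+4=11, value 30+36+65=131
- #2+#3+#8: size 4+4+4=12, value 9+36+65=110
- #1+#2+#8: size 3+4+4=11, value 30+9+65=104
- #3+#8: size 4+4=8, value 36+65=101
Best: 140 pts.

140 pts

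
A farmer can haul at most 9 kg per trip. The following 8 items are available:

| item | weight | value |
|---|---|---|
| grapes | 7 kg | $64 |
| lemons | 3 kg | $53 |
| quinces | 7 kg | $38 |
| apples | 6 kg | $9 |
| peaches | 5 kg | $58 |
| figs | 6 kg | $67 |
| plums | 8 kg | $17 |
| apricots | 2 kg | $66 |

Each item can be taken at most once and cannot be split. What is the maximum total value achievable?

Check high-value combinations within 9 kg:
- figs+apricots: weight 6+2=8, value 67+66=133
- grapes+apricots: weight 7+2=9, value 64+66=130
- peaches+apricots: weight 5+2=7, value 58+66=124
Best: $133.

$133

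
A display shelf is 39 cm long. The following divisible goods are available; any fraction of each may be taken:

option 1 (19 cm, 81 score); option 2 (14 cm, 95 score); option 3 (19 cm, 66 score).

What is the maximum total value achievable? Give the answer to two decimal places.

196.84

Take in order of value per unit:
- option 2 (95/14 per unit): all 14 → value 95, running total 95.00
- option 1 (81/19 per unit): all 19 → value 81, running total 176.00
- option 3 (66/19 per unit): 6 of 19 → value 6×66/19 = 20.8421, running total 196.84
Total 196.84.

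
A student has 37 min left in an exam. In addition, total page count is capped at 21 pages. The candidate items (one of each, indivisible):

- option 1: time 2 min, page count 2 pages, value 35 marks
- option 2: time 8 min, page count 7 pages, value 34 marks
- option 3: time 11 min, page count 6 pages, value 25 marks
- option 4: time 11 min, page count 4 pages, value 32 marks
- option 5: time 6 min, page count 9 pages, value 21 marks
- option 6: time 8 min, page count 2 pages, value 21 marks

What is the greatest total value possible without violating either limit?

126 marks

Feasible sets respecting both limits:
- option 1+option 2+option 3+option 4: time 32, page count 19, value 126
- option 1+option 2+option 4+option 6: time 29, page count 15, value 122
- option 1+option 2+option 3+option 6: time 29, page count 17, value 115
Best: 126 marks.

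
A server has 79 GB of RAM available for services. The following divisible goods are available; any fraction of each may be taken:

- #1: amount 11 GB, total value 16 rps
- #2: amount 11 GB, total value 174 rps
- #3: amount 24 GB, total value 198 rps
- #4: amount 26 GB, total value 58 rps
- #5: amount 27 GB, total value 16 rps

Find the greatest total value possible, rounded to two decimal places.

450.15

Take in order of value per unit:
- #2 (174/11 per unit): all 11 → value 174, running total 174.00
- #3 (198/24 per unit): all 24 → value 198, running total 372.00
- #4 (58/26 per unit): all 26 → value 58, running total 430.00
- #1 (16/11 per unit): all 11 → value 16, running total 446.00
- #5 (16/27 per unit): 7 of 27 → value 7×16/27 = 4.1481, running total 450.15
Total 450.15.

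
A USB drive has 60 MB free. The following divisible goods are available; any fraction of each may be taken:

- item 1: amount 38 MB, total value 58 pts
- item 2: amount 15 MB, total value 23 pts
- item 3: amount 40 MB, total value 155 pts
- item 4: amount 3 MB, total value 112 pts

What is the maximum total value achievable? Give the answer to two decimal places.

Take in order of value per unit:
- item 4 (112/3 per unit): all 3 → value 112, running total 112.00
- item 3 (155/40 per unit): all 40 → value 155, running total 267.00
- item 2 (23/15 per unit): all 15 → value 23, running total 290.00
- item 1 (58/38 per unit): 2 of 38 → value 2×58/38 = 3.0526, running total 293.05
Total 293.05.

293.05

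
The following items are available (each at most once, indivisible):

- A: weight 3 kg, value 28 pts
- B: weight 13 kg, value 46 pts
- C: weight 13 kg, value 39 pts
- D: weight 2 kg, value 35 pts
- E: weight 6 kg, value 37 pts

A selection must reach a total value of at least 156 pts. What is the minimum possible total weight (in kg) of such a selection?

34

Subsets with value ≥ 156, sorted by total weight:
- B+C+D+E: weight 34, value 157
- A+B+C+D+E: weight 37, value 185
Minimum weight: 34 kg.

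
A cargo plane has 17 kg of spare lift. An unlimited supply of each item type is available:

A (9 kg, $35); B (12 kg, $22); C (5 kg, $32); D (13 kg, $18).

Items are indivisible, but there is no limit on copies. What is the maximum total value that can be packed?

Best value-per-unit is C at 32/5, and filling with it alone uses weight 3×5=15. No mix of the others beats 3×32 = 96.

$96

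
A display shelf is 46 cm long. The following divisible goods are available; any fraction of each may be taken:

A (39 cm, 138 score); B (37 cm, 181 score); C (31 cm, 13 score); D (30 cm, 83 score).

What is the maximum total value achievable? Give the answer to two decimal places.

212.85

Take in order of value per unit:
- B (181/37 per unit): all 37 → value 181, running total 181.00
- A (138/39 per unit): 9 of 39 → value 9×138/39 = 31.8462, running total 212.85
Total 212.85.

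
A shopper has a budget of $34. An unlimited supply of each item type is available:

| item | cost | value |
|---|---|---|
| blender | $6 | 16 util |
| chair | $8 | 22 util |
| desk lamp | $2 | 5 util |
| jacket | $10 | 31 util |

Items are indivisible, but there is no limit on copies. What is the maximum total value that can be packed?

Best value-per-unit is jacket at 31/10; filling with it alone gives 3×31 = 93.
Optimal mix: 2×desk lamp + 3×jacket → cost 34, value 103.

103 util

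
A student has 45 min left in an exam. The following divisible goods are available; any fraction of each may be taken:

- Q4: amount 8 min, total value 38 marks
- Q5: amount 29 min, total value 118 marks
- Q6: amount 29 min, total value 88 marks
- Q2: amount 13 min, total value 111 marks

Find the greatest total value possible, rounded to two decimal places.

Take in order of value per unit:
- Q2 (111/13 per unit): all 13 → value 111, running total 111.00
- Q4 (38/8 per unit): all 8 → value 38, running total 149.00
- Q5 (118/29 per unit): 24 of 29 → value 24×118/29 = 97.6552, running total 246.66
Total 246.66.

246.66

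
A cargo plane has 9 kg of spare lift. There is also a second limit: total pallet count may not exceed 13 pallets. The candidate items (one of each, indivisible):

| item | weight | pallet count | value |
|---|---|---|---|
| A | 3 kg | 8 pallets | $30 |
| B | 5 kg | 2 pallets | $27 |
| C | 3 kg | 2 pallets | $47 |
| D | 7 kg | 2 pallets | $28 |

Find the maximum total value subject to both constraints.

$77

Feasible sets respecting both limits:
- A+C: weight 6, pallet count 10, value 77
- B+C: weight 8, pallet count 4, value 74
- A+B: weight 8, pallet count 10, value 57
- C: weight 3, pallet count 2, value 47
Best: $77.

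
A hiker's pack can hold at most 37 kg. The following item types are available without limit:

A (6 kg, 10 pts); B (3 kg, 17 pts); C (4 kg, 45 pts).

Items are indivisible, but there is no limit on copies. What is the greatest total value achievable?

405 pts

Best value-per-unit is C at 45/4, and filling with it alone uses weight 9×4=36. No mix of the others beats 9×45 = 405.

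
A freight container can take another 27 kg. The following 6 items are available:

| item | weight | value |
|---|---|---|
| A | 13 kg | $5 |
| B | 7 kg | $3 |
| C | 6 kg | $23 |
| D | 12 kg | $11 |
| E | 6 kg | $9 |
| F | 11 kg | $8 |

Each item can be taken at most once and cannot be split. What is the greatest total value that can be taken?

This is a 0/1 knapsack; check combinations near the capacity.
- C+D+E: weight 6+12+6=24, value 23+11+9=43
- C+E+F: weight 6+6+11=23, value 23+9+8=40
- B+C+D: weight 7+6+12=25, value 3+23+11=37
- A+C+E: weight 13+6+6=25, value 5+23+9=37
- B+C+E: weight 7+6+6=19, value 3+23+9=35
Best: $43.

$43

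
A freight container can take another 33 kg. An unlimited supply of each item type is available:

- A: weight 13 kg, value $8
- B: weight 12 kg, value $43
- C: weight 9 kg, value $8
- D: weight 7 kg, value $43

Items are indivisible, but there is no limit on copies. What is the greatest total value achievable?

Best value-per-unit is D at 43/7; filling with it alone gives 4×43 = 172.
Optimal mix: 1×B + 3×D → weight 33, value 172.

$172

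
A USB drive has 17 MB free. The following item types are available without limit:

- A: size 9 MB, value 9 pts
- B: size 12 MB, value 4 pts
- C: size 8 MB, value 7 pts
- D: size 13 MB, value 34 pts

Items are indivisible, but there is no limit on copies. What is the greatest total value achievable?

Best value-per-unit is D at 34/13, and filling with it alone uses size 1×13=13. No mix of the others beats 1×34 = 34.

34 pts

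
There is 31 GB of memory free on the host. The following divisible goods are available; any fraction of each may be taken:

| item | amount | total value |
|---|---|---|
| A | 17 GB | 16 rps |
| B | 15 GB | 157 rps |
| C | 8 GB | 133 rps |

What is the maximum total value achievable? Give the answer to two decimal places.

Take in order of value per unit:
- C (133/8 per unit): all 8 → value 133, running total 133.00
- B (157/15 per unit): all 15 → value 157, running total 290.00
- A (16/17 per unit): 8 of 17 → value 8×16/17 = 7.5294, running total 297.53
Total 297.53.

297.53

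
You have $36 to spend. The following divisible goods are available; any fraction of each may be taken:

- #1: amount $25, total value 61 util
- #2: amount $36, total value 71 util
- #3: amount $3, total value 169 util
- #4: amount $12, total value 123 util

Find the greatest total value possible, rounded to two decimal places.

343.24

Take in order of value per unit:
- #3 (169/3 per unit): all 3 → value 169, running total 169.00
- #4 (123/12 per unit): all 12 → value 123, running total 292.00
- #1 (61/25 per unit): 21 of 25 → value 21×61/25 = 51.2400, running total 343.24
Total 343.24.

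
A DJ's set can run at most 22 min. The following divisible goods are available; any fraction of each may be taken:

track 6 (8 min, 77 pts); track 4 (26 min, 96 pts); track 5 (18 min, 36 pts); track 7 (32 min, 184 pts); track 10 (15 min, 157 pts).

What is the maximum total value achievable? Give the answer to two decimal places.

Take in order of value per unit:
- track 10 (157/15 per unit): all 15 → value 157, running total 157.00
- track 6 (77/8 per unit): 7 of 8 → value 7×77/8 = 67.3750, running total 224.38
Total 224.38.

224.38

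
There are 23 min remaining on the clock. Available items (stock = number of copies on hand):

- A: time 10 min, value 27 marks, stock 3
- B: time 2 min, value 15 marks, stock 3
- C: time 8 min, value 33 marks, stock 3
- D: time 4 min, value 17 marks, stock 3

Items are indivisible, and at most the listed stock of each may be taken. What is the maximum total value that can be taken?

112 marks

Best selections within time 23 and stock limits:
- 3×B + 1×C + 2×D: time 22, value 112
- 3×B + 2×C: time 22, value 111
Best: 112 marks.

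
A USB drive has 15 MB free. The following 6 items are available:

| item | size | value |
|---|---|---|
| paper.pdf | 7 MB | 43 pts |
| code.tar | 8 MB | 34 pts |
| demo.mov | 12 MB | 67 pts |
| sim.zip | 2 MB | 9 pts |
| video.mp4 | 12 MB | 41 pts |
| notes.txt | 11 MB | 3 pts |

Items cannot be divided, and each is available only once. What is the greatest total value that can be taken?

77 pts

Check high-value combinations within 15 MB:
- paper.pdf+code.tar: size 7+8=15, value 43+34=77
- demo.mov+sim.zip: size 12+2=14, value 67+9=76
- demo.mov: size 12, value 67
- paper.pdf+sim.zip: size 7+2=9, value 43+9=52
Best: 77 pts.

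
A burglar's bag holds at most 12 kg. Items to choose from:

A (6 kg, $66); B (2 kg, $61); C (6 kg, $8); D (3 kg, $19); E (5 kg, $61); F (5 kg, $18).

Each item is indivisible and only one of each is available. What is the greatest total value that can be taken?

Check high-value combinations within 12 kg:
- A+B+D: weight 6+2+3=11, value 66+61+19=146
- B+D+E: weight 2+3+5=10, value 61+19+61=141
- B+E+F: weight 2+5+5=12, value 61+61+18=140
Best: $146.

$146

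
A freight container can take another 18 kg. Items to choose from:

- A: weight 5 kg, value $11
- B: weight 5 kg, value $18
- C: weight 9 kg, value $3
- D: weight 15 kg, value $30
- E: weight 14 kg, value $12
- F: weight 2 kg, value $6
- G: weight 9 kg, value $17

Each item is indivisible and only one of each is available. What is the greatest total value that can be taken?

$41

This is a 0/1 knapsack; check combinations near the capacity.
- B+F+G: weight 5+2+9=16, value 18+6+17=41
- D+F: weight 15+2=17, value 30+6=36
- A+B+F: weight 5+5+2=12, value 11+18+6=35
- B+G: weight 5+9=14, value 18+17=35
Best: $41.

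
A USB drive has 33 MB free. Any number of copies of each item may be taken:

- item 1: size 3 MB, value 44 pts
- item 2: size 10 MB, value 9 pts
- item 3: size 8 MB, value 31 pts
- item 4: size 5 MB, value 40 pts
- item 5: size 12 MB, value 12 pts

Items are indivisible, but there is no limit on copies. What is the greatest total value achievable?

Best value-per-unit is item 1 at 44/3, and filling with it alone uses size 11×3=33. No mix of the others beats 11×44 = 484.

484 pts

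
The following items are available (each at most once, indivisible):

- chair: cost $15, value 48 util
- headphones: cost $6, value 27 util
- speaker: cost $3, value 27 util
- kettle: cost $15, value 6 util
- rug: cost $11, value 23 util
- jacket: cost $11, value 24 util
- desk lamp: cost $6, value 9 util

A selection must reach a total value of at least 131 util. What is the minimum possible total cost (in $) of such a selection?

41

Subsets with value ≥ 131, sorted by total cost:
- chair+headphones+speaker+jacket+desk lamp: cost 41, value 135
- chair+headphones+speaker+rug+desk lamp: cost 41, value 134
Minimum cost: 41 $.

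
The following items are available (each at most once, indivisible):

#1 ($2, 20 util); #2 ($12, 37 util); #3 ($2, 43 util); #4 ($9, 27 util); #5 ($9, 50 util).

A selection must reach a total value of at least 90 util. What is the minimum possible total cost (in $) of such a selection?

Subsets with value ≥ 90, sorted by total cost:
- #3+#5: cost 11, value 93
- #1+#3+#5: cost 13, value 113
- #1+#3+#4: cost 13, value 90
Minimum cost: 11 $.

11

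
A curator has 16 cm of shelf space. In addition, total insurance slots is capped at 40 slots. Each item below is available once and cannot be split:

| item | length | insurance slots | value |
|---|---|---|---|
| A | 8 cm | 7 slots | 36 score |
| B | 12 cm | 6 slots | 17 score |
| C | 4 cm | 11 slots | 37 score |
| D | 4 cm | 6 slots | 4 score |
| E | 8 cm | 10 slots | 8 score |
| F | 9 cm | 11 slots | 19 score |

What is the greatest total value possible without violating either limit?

Feasible sets respecting both limits:
- A+C+D: length 16, insurance slots 24, value 77
- A+C: length 12, insurance slots 18, value 73
- C+F: length 13, insurance slots 22, value 56
Best: 77 score.

77 score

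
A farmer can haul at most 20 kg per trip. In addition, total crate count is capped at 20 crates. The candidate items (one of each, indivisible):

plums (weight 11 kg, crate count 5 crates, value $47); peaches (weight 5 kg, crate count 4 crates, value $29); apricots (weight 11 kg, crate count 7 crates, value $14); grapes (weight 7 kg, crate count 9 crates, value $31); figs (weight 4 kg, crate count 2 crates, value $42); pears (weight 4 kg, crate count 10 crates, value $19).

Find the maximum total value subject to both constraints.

Feasible sets respecting both limits:
- plums+peaches+figs: weight 20, crate count 11, value 118
- plums+figs+pears: weight 19, crate count 17, value 108
- peaches+grapes+figs: weight 16, crate count 15, value 102
- plums+peaches+pears: weight 20, crate count 19, value 95
Best: $118.

$118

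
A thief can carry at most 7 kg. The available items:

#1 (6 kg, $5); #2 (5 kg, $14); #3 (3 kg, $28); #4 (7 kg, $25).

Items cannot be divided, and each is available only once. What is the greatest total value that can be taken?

This is a 0/1 knapsack; check combinations near the capacity.
- #3: weight 3, value 28
- #4: weight 7, value 25
- #2: weight 5, value 14
- #1: weight 6, value 5
Best: $28.

$28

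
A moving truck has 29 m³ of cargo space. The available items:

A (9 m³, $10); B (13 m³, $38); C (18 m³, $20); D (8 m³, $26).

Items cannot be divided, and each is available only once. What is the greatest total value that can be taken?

$64

Check high-value combinations within 29 m³:
- B+D: volume 13+8=21, value 38+26=64
- A+B: volume 9+13=22, value 10+38=48
- C+D: volume 18+8=26, value 20+26=46
Best: $64.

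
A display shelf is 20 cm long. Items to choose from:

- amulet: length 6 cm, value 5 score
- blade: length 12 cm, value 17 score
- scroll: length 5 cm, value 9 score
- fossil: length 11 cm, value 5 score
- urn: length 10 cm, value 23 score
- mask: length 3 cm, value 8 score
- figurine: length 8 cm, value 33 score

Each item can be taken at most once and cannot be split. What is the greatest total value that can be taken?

Check high-value combinations within 20 cm:
- urn+figurine: length 10+8=18, value 23+33=56
- scroll+mask+figurine: length 5+3+8=16, value 9+8+33=50
- blade+figurine: length 12+8=20, value 17+33=50
Best: 56 score.

56 score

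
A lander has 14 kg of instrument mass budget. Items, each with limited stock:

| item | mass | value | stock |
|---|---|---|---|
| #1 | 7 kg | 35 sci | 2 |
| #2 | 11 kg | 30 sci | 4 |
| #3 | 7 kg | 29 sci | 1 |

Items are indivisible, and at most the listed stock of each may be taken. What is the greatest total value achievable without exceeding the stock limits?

Top feasible selections:
- 2×#1: mass 14, value 70
- 1×#1 + 1×#3: mass 14, value 64
Best: 70 sci.

70 sci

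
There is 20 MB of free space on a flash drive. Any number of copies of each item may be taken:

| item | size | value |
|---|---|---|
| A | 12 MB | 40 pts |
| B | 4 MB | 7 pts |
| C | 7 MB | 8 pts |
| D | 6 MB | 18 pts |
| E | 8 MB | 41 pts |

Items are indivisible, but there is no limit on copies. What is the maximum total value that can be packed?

89 pts

Best value-per-unit is E at 41/8; filling with it alone gives 2×41 = 82.
Optimal mix: 1×B + 2×E → size 20, value 89.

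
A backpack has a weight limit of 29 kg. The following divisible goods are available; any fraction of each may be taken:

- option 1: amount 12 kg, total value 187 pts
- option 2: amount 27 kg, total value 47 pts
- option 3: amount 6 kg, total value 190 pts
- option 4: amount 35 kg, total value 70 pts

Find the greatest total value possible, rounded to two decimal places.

399.00

Take in order of value per unit:
- option 3 (190/6 per unit): all 6 → value 190, running total 190.00
- option 1 (187/12 per unit): all 12 → value 187, running total 377.00
- option 4 (70/35 per unit): 11 of 35 → value 11×70/35 = 22.0000, running total 399.00
Total 399.00.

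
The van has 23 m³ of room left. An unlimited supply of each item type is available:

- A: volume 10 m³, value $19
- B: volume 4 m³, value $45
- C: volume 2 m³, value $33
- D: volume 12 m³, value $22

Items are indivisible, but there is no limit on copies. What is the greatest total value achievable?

Best value-per-unit is C at 33/2, and filling with it alone uses volume 11×2=22. No mix of the others beats 11×33 = 363.

$363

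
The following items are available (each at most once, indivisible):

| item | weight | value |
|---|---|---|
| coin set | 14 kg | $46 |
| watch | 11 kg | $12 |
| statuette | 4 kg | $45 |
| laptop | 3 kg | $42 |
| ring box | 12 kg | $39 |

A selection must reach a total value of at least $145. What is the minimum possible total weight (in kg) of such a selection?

Subsets with value ≥ 145, sorted by total weight:
- coin set+watch+statuette+laptop: weight 32, value 145
- coin set+statuette+laptop+ring box: weight 33, value 172
- coin set+watch+statuette+laptop+ring box: weight 44, value 184
Minimum weight: 32 kg.

32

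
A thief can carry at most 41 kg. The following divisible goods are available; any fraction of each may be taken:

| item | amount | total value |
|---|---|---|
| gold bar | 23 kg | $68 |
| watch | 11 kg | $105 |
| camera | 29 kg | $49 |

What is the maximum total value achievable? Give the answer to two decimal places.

184.83

Take in order of value per unit:
- watch (105/11 per unit): all 11 → value 105, running total 105.00
- gold bar (68/23 per unit): all 23 → value 68, running total 173.00
- camera (49/29 per unit): 7 of 29 → value 7×49/29 = 11.8276, running total 184.83
Total 184.83.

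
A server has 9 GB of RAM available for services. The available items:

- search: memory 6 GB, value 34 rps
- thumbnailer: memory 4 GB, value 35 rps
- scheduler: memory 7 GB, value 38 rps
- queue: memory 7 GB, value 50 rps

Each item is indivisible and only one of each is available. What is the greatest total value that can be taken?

50 rps

Check high-value combinations within 9 GB:
- queue: memory 7, value 50
- scheduler: memory 7, value 38
- thumbnailer: memory 4, value 35
Best: 50 rps.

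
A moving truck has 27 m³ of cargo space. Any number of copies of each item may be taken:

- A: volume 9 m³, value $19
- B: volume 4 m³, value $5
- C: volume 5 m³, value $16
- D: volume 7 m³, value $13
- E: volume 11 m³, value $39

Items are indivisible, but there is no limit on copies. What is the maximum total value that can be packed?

$94

Best value-per-unit is E at 39/11; filling with it alone gives 2×39 = 78.
Optimal mix: 1×C + 2×E → volume 27, value 94.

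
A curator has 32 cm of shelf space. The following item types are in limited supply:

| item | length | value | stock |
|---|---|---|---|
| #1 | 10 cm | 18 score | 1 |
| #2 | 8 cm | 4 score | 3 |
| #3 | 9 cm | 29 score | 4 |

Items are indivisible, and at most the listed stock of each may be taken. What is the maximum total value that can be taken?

87 score

Best selections within length 32 and stock limits:
- 3×#3: length 27, value 87
- 1×#1 + 2×#3: length 28, value 76
- 1×#2 + 2×#3: length 26, value 62
- 2×#3: length 18, value 58
Best: 87 score.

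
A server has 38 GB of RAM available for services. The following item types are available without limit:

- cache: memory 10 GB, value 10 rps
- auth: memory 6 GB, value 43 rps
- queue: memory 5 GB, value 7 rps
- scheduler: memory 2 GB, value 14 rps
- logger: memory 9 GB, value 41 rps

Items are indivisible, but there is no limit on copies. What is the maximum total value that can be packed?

Best value-per-unit is auth at 43/6; filling with it alone gives 6×43 = 258.
Optimal mix: 6×auth + 1×scheduler → memory 38, value 272.

272 rps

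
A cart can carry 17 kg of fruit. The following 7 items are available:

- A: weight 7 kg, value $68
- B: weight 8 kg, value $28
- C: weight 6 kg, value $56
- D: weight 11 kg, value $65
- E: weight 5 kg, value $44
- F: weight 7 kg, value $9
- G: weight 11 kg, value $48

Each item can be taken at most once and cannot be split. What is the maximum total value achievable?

Check high-value combinations within 17 kg:
- A+C: weight 7+6=13, value 68+56=124
- C+D: weight 6+11=17, value 56+65=121
- A+E: weight 7+5=12, value 68+44=112
- D+E: weight 11+5=16, value 65+44=109
Best: $124.

$124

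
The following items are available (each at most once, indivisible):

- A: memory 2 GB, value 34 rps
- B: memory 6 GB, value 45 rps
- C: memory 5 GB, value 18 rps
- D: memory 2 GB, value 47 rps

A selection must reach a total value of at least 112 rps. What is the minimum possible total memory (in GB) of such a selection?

Subsets with value ≥ 112, sorted by total memory:
- A+B+D: memory 10, value 126
- A+B+C+D: memory 15, value 144
Minimum memory: 10 GB.

10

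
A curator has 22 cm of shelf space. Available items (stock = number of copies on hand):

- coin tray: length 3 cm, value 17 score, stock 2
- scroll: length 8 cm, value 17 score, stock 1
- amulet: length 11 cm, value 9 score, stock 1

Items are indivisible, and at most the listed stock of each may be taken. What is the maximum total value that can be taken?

Top feasible selections:
- 2×coin tray + 1×scroll: length 14, value 51
- 2×coin tray + 1×amulet: length 17, value 43
- 1×coin tray + 1×scroll + 1×amulet: length 22, value 43
Best: 51 score.

51 score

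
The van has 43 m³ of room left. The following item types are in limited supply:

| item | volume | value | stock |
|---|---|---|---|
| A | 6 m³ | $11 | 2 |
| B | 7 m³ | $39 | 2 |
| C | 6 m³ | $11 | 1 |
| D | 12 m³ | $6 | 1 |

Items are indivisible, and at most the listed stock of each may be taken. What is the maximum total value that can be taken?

Best selections within volume 43 and stock limits:
- 2×A + 2×B + 1×C: volume 32, value 111
- 1×A + 2×B + 1×C + 1×D: volume 38, value 106
Best: $111.

$111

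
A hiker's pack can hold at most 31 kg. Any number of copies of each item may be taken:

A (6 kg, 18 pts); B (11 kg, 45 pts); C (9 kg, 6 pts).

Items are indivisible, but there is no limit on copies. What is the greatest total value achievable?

Best value-per-unit is B at 45/11; filling with it alone gives 2×45 = 90.
Optimal mix: 1×A + 2×B → weight 28, value 108.

108 pts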